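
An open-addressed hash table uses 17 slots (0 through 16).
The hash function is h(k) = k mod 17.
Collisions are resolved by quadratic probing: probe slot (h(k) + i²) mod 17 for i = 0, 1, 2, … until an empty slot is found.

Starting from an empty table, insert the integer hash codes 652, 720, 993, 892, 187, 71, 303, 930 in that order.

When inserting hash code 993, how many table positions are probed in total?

2

Insert 652: h=6, slot 6 empty => index 6.
Insert 720: h=6, slot 6 occupied => index 7.
Insert 993: h=7, slot 7 occupied => index 8.
Insert 892: h=8, slot 8 occupied => index 9.
Insert 187: h=0, slot 0 empty => index 0.
Insert 71: h=3, slot 3 empty => index 3.
Insert 303: h=14, slot 14 empty => index 14.
Insert 930: h=12, slot 12 empty => index 12.
Table: [187, ∅, ∅, 71, ∅, ∅, 652, 720, 993, 892, ∅, ∅, 930, ∅, 303, ∅, ∅]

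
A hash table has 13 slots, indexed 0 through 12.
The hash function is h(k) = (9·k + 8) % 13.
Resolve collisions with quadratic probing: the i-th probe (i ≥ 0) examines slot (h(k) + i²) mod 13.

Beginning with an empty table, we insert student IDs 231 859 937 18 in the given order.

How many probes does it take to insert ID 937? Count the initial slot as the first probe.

2

231: h=7 -> slot 7
859: h=4 -> slot 4
937: h=4, probe 4,5 -> slot 5
18: h=1 -> slot 1
Table: [., 18, ., ., 859, 937, ., 231, ., ., ., ., .]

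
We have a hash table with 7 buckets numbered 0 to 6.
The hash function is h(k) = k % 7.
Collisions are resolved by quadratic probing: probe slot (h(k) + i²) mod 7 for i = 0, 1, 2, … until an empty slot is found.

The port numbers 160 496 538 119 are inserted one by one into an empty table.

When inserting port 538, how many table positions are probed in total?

3

Insert 160: h=6, slot 6 empty → index 6.
Insert 496: h=6, slot 6 occupied → index 0.
Insert 538: h=6, slots 6,0 occupied → index 3.
Insert 119: h=0, slot 0 occupied → index 1.
Table: [496, 119, -, 538, -, -, 160]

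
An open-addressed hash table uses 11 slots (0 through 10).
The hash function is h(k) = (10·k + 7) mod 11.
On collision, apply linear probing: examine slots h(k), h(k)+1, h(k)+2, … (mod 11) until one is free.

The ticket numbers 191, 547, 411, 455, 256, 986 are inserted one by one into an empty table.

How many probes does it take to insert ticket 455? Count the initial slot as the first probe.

191: h=3 => slot 3
547: h=10 => slot 10
411: h=3, probe 3,4 => slot 4
455: h=3, probe 3,4,5 => slot 5
256: h=4, probe 4,5,6 => slot 6
986: h=0 => slot 0
Table: [986, ∅, ∅, 191, 411, 455, 256, ∅, ∅, ∅, 547]

3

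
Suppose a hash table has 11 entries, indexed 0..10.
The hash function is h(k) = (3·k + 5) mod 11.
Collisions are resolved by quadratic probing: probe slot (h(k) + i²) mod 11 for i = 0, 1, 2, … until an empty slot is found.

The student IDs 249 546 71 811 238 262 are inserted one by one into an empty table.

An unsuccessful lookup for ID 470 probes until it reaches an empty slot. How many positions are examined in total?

3

249: h=4 -> slot 4
546: h=4, probe 4,5 -> slot 5
71: h=9 -> slot 9
811: h=7 -> slot 7
238: h=4, probe 4,5,8 -> slot 8
262: h=10 -> slot 10
Table: [-, -, -, -, 249, 546, -, 811, 238, 71, 262]
Lookup 470: h=7, probe 7,8,0 → slot 0 empty, not found.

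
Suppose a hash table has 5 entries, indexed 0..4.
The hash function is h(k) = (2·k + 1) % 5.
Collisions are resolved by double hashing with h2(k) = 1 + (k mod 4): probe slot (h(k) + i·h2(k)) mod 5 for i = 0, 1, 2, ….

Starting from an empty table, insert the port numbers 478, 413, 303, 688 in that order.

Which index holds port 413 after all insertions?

4

478 hashes to 2; slot 2 is free -> place at 2.
413 hashes to 2, h2=2; 2 taken -> place at 4.
303 hashes to 2, h2=4; 2 taken -> place at 1.
688 hashes to 2, h2=1; 2 taken -> place at 3.
Table: [_, 303, 478, 688, 413]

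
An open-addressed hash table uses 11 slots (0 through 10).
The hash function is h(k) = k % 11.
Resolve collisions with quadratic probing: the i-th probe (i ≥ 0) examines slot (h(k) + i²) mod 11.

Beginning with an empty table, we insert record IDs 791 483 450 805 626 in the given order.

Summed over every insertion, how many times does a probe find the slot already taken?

6

791: h=10 => slot 10
483: h=10, probe 10,0 => slot 0
450: h=10, probe 10,0,3 => slot 3
805: h=2 => slot 2
626: h=10, probe 10,0,3,8 => slot 8
Table: [483, ∅, 805, 450, ∅, ∅, ∅, ∅, 626, ∅, 791]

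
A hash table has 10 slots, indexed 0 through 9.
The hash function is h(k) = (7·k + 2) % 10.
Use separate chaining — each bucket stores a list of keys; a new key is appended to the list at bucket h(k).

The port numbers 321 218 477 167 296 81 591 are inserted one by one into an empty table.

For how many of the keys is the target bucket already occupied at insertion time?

Insert 321: h=9, bucket 9 empty → new chain.
Insert 218: h=8, bucket 8 empty → new chain.
Insert 477: h=1, bucket 1 empty → new chain.
Insert 167: h=1, bucket 1 nonempty → append to chain.
Insert 296: h=4, bucket 4 empty → new chain.
Insert 81: h=9, bucket 9 nonempty → append to chain.
Insert 591: h=9, bucket 9 nonempty → append to chain.
Final buckets:
0: _
1: 477 -> 167
2: _
3: _
4: 296
5: _
6: _
7: _
8: 218
9: 321 -> 81 -> 591

3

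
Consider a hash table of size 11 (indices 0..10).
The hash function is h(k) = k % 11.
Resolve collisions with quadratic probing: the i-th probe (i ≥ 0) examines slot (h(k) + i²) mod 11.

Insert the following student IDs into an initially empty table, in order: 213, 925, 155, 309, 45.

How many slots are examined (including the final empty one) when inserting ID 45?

4

213: h=4 => slot 4
925: h=1 => slot 1
155: h=1, probe 1,2 => slot 2
309: h=1, probe 1,2,5 => slot 5
45: h=1, probe 1,2,5,10 => slot 10
Table: [∅, 925, 155, ∅, 213, 309, ∅, ∅, ∅, ∅, 45]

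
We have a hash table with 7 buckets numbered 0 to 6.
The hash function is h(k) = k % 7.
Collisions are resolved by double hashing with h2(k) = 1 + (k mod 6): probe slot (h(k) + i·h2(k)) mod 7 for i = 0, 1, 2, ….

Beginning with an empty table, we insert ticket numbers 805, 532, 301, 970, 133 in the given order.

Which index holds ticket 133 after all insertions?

6

805 hashes to 0; slot 0 is free → place at 0.
532 hashes to 0, h2=5; 0 taken → place at 5.
301 hashes to 0, h2=2; 0 taken → place at 2.
970 hashes to 4; slot 4 is free → place at 4.
133 hashes to 0, h2=2; 0,2,4 taken → place at 6.
Table: [805, ., 301, ., 970, 532, 133]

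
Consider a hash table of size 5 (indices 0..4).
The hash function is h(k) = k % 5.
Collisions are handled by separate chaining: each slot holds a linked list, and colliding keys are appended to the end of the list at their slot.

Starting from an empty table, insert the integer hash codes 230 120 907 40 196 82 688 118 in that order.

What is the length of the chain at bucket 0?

230 → bucket 0
120 → bucket 0 (collision)
907 → bucket 2
40 → bucket 0 (collision)
196 → bucket 1
82 → bucket 2 (collision)
688 → bucket 3
118 → bucket 3 (collision)
Final buckets:
0: 230 -> 120 -> 40
1: 196
2: 907 -> 82
3: 688 -> 118
4: .

3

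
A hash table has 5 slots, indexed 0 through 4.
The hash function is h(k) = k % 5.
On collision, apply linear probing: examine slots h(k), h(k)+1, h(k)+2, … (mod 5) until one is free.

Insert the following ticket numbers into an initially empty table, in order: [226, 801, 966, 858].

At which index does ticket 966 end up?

3

226 hashes to 1; slot 1 is free => place at 1.
801 hashes to 1; 1 taken => place at 2.
966 hashes to 1; 1,2 taken => place at 3.
858 hashes to 3; 3 taken => place at 4.
Table: [—, 226, 801, 966, 858]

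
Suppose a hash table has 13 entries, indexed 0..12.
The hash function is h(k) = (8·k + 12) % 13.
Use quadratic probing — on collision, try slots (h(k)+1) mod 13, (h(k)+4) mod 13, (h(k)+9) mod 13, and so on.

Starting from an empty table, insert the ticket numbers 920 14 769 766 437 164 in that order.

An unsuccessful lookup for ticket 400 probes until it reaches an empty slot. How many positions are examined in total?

3

920 hashes to 1; slot 1 is free → place at 1.
14 hashes to 7; slot 7 is free → place at 7.
769 hashes to 2; slot 2 is free → place at 2.
766 hashes to 4; slot 4 is free → place at 4.
437 hashes to 11; slot 11 is free → place at 11.
164 hashes to 11; 11 taken → place at 12.
Table: [-, 920, 769, -, 766, -, -, 14, -, -, -, 437, 164]
Lookup 400: h=1, probe 1,2,5 → slot 5 empty, not found.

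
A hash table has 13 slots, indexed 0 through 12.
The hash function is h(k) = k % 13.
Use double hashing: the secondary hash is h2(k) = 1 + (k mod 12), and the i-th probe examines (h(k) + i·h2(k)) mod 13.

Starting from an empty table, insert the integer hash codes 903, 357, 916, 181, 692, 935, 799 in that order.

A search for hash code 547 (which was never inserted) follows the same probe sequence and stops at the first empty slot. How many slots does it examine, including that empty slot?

2

903: h=6 => slot 6
357: h=6, h2=10, probe 6,3 => slot 3
916: h=6, h2=5, probe 6,11 => slot 11
181: h=12 => slot 12
692: h=3, h2=9, probe 3,12,8 => slot 8
935: h=12, h2=12, probe 12,11,10 => slot 10
799: h=6, h2=8, probe 6,1 => slot 1
Table: [., 799, ., 357, ., ., 903, ., 692, ., 935, 916, 181]
Lookup 547: h=1, h2=8, probe 1,9 → slot 9 empty, not found.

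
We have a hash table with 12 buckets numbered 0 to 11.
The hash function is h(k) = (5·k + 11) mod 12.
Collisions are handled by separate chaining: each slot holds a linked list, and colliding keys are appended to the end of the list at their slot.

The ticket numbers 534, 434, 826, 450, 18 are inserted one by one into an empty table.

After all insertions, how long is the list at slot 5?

3

534 -> bucket 5
434 -> bucket 9
826 -> bucket 1
450 -> bucket 5 (collision)
18 -> bucket 5 (collision)
Final buckets:
0: .
1: 826
2: .
3: .
4: .
5: 534 -> 450 -> 18
6: .
7: .
8: .
9: 434
10: .
11: .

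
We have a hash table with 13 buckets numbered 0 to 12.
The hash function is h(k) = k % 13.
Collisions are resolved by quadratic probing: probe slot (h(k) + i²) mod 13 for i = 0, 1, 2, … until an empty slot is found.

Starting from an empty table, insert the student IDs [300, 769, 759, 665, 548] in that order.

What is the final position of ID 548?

6

Insert 300: h=1, slot 1 empty -> index 1.
Insert 769: h=2, slot 2 empty -> index 2.
Insert 759: h=5, slot 5 empty -> index 5.
Insert 665: h=2, slot 2 occupied -> index 3.
Insert 548: h=2, slots 2,3 occupied -> index 6.
Table: [∅, 300, 769, 665, ∅, 759, 548, ∅, ∅, ∅, ∅, ∅, ∅]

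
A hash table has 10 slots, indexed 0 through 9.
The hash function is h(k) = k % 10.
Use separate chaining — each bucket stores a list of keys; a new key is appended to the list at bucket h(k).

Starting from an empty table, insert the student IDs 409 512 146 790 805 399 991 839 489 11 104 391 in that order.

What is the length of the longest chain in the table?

409 → bucket 9
512 → bucket 2
146 → bucket 6
790 → bucket 0
805 → bucket 5
399 → bucket 9 (collision)
991 → bucket 1
839 → bucket 9 (collision)
489 → bucket 9 (collision)
11 → bucket 1 (collision)
104 → bucket 4
391 → bucket 1 (collision)
Final buckets:
0: 790
1: 991 -> 11 -> 391
2: 512
3: ∅
4: 104
5: 805
6: 146
7: ∅
8: ∅
9: 409 -> 399 -> 839 -> 489

4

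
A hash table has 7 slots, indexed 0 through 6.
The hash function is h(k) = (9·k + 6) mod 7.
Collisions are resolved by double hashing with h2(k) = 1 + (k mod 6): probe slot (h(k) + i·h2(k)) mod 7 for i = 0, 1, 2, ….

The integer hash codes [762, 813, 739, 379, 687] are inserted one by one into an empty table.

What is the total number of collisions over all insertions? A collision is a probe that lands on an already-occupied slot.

Insert 762: h=4, slot 4 empty → index 4.
Insert 813: h=1, slot 1 empty → index 1.
Insert 739: h=0, slot 0 empty → index 0.
Insert 379: h=1, h2=2, slot 1 occupied → index 3.
Insert 687: h=1, h2=4, slot 1 occupied → index 5.
Table: [739, 813, —, 379, 762, 687, —]

2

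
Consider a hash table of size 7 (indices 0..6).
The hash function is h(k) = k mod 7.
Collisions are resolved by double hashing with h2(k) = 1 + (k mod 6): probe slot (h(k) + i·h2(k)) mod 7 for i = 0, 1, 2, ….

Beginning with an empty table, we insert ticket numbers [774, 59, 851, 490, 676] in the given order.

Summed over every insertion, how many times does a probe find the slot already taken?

5

774: h=4 -> slot 4
59: h=3 -> slot 3
851: h=4, h2=6, probe 4,3,2 -> slot 2
490: h=0 -> slot 0
676: h=4, h2=5, probe 4,2,0,5 -> slot 5
Table: [490, ., 851, 59, 774, 676, .]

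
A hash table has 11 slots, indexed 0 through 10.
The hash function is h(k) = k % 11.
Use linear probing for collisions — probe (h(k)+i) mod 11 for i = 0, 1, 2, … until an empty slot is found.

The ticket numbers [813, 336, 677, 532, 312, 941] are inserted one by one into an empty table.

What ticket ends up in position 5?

312

Insert 813: h=10, slot 10 empty => index 10.
Insert 336: h=6, slot 6 empty => index 6.
Insert 677: h=6, slot 6 occupied => index 7.
Insert 532: h=4, slot 4 empty => index 4.
Insert 312: h=4, slot 4 occupied => index 5.
Insert 941: h=6, slots 6,7 occupied => index 8.
Table: [-, -, -, -, 532, 312, 336, 677, 941, -, 813]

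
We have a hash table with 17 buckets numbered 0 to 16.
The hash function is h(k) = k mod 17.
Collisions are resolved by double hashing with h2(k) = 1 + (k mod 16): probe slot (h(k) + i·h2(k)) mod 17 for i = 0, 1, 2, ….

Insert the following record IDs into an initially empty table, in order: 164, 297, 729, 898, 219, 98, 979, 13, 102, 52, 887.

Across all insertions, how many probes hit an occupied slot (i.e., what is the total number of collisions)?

164: h=11 => slot 11
297: h=8 => slot 8
729: h=15 => slot 15
898: h=14 => slot 14
219: h=15, h2=12, probe 15,10 => slot 10
98: h=13 => slot 13
979: h=10, h2=4, probe 10,14,1 => slot 1
13: h=13, h2=14, probe 13,10,7 => slot 7
102: h=0 => slot 0
52: h=1, h2=5, probe 1,6 => slot 6
887: h=3 => slot 3
Table: [102, 979, ∅, 887, ∅, ∅, 52, 13, 297, ∅, 219, 164, ∅, 98, 898, 729, ∅]

6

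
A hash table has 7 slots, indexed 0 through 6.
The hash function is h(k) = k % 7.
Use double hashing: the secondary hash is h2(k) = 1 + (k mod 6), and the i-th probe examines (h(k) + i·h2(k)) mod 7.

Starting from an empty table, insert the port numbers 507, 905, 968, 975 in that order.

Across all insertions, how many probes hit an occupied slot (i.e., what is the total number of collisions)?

2

507 hashes to 3; slot 3 is free → place at 3.
905 hashes to 2; slot 2 is free → place at 2.
968 hashes to 2, h2=3; 2 taken → place at 5.
975 hashes to 2, h2=4; 2 taken → place at 6.
Table: [∅, ∅, 905, 507, ∅, 968, 975]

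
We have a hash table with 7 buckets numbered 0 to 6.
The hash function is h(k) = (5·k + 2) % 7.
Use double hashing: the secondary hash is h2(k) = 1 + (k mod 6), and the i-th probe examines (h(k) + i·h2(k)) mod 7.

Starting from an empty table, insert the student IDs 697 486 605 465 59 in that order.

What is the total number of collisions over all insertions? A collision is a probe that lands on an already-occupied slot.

6

697 hashes to 1; slot 1 is free -> place at 1.
486 hashes to 3; slot 3 is free -> place at 3.
605 hashes to 3, h2=6; 3 taken -> place at 2.
465 hashes to 3, h2=4; 3 taken -> place at 0.
59 hashes to 3, h2=6; 3,2,1,0 taken -> place at 6.
Table: [465, 697, 605, 486, _, _, 59]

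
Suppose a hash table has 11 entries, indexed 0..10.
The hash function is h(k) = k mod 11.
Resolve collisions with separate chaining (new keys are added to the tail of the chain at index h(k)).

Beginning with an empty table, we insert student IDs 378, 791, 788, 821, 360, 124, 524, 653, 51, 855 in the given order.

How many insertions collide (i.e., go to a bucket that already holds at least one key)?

Insert 378: h=4, bucket 4 empty → new chain.
Insert 791: h=10, bucket 10 empty → new chain.
Insert 788: h=7, bucket 7 empty → new chain.
Insert 821: h=7, bucket 7 nonempty → append to chain.
Insert 360: h=8, bucket 8 empty → new chain.
Insert 124: h=3, bucket 3 empty → new chain.
Insert 524: h=7, bucket 7 nonempty → append to chain.
Insert 653: h=4, bucket 4 nonempty → append to chain.
Insert 51: h=7, bucket 7 nonempty → append to chain.
Insert 855: h=8, bucket 8 nonempty → append to chain.
Final buckets:
0: _
1: _
2: _
3: 124
4: 378 -> 653
5: _
6: _
7: 788 -> 821 -> 524 -> 51
8: 360 -> 855
9: _
10: 791

5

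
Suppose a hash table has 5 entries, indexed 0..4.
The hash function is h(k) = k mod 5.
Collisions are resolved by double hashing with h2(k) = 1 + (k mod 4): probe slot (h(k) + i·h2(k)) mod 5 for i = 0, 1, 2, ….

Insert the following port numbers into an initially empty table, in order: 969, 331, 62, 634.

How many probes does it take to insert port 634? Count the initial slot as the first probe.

3

969 hashes to 4; slot 4 is free => place at 4.
331 hashes to 1; slot 1 is free => place at 1.
62 hashes to 2; slot 2 is free => place at 2.
634 hashes to 4, h2=3; 4,2 taken => place at 0.
Table: [634, 331, 62, ∅, 969]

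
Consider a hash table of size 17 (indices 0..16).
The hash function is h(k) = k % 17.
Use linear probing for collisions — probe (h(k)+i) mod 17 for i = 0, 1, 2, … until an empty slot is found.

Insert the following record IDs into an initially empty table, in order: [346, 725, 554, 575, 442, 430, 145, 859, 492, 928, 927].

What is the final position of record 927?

346 hashes to 6; slot 6 is free → place at 6.
725 hashes to 11; slot 11 is free → place at 11.
554 hashes to 10; slot 10 is free → place at 10.
575 hashes to 14; slot 14 is free → place at 14.
442 hashes to 0; slot 0 is free → place at 0.
430 hashes to 5; slot 5 is free → place at 5.
145 hashes to 9; slot 9 is free → place at 9.
859 hashes to 9; 9,10,11 taken → place at 12.
492 hashes to 16; slot 16 is free → place at 16.
928 hashes to 10; 10,11,12 taken → place at 13.
927 hashes to 9; 9,10,11,12,13,14 taken → place at 15.
Table: [442, _, _, _, _, 430, 346, _, _, 145, 554, 725, 859, 928, 575, 927, 492]

15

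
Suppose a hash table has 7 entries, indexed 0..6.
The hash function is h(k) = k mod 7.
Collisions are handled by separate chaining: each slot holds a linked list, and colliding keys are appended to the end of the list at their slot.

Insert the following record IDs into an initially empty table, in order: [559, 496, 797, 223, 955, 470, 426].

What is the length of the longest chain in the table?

5

559 → bucket 6
496 → bucket 6 (collision)
797 → bucket 6 (collision)
223 → bucket 6 (collision)
955 → bucket 3
470 → bucket 1
426 → bucket 6 (collision)
Final buckets:
0: .
1: 470
2: .
3: 955
4: .
5: .
6: 559 -> 496 -> 797 -> 223 -> 426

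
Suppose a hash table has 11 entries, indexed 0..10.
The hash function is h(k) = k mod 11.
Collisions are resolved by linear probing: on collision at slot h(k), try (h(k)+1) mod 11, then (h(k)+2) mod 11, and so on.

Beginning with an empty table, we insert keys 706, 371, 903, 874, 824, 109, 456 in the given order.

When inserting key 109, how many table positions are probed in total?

Insert 706: h=2, slot 2 empty -> index 2.
Insert 371: h=8, slot 8 empty -> index 8.
Insert 903: h=1, slot 1 empty -> index 1.
Insert 874: h=5, slot 5 empty -> index 5.
Insert 824: h=10, slot 10 empty -> index 10.
Insert 109: h=10, slot 10 occupied -> index 0.
Insert 456: h=5, slot 5 occupied -> index 6.
Table: [109, 903, 706, _, _, 874, 456, _, 371, _, 824]

2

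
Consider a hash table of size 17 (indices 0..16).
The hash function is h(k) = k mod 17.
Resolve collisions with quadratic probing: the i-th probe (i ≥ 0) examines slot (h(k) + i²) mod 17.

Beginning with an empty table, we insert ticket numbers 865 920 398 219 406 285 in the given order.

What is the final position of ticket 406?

14

865: h=15 -> slot 15
920: h=2 -> slot 2
398: h=7 -> slot 7
219: h=15, probe 15,16 -> slot 16
406: h=15, probe 15,16,2,7,14 -> slot 14
285: h=13 -> slot 13
Table: [., ., 920, ., ., ., ., 398, ., ., ., ., ., 285, 406, 865, 219]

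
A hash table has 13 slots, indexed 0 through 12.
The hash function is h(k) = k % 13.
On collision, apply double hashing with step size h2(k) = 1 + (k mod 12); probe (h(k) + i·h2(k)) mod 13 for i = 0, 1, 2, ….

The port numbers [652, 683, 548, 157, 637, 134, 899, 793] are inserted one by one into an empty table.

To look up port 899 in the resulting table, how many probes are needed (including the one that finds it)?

652: h=2 -> slot 2
683: h=7 -> slot 7
548: h=2, h2=9, probe 2,11 -> slot 11
157: h=1 -> slot 1
637: h=0 -> slot 0
134: h=4 -> slot 4
899: h=2, h2=12, probe 2,1,0,12 -> slot 12
793: h=0, h2=2, probe 0,2,4,6 -> slot 6
Table: [637, 157, 652, —, 134, —, 793, 683, —, —, —, 548, 899]
Lookup 899: h=2, h2=12, probe 2,1,0,12 → found at 12.

4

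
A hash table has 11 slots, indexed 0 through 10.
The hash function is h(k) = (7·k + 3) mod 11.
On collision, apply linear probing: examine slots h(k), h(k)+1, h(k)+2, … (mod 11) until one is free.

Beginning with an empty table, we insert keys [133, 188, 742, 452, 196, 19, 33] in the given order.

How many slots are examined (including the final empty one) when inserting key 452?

Insert 133: h=10, slot 10 empty => index 10.
Insert 188: h=10, slot 10 occupied => index 0.
Insert 742: h=5, slot 5 empty => index 5.
Insert 452: h=10, slots 10,0 occupied => index 1.
Insert 196: h=0, slots 0,1 occupied => index 2.
Insert 19: h=4, slot 4 empty => index 4.
Insert 33: h=3, slot 3 empty => index 3.
Table: [188, 452, 196, 33, 19, 742, ∅, ∅, ∅, ∅, 133]

3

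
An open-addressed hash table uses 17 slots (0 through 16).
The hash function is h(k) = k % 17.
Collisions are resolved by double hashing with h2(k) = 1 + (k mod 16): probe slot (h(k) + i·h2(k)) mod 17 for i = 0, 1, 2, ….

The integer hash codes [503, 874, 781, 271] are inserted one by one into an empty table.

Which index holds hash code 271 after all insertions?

15

Insert 503: h=10, slot 10 empty → index 10.
Insert 874: h=7, slot 7 empty → index 7.
Insert 781: h=16, slot 16 empty → index 16.
Insert 271: h=16, h2=16, slot 16 occupied → index 15.
Table: [_, _, _, _, _, _, _, 874, _, _, 503, _, _, _, _, 271, 781]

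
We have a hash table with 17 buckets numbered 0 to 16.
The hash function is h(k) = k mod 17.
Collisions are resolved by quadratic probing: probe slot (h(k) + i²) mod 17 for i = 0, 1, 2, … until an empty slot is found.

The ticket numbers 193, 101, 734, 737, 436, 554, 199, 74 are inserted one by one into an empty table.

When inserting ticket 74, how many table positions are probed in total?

4

193 hashes to 6; slot 6 is free -> place at 6.
101 hashes to 16; slot 16 is free -> place at 16.
734 hashes to 3; slot 3 is free -> place at 3.
737 hashes to 6; 6 taken -> place at 7.
436 hashes to 11; slot 11 is free -> place at 11.
554 hashes to 10; slot 10 is free -> place at 10.
199 hashes to 12; slot 12 is free -> place at 12.
74 hashes to 6; 6,7,10 taken -> place at 15.
Table: [., ., ., 734, ., ., 193, 737, ., ., 554, 436, 199, ., ., 74, 101]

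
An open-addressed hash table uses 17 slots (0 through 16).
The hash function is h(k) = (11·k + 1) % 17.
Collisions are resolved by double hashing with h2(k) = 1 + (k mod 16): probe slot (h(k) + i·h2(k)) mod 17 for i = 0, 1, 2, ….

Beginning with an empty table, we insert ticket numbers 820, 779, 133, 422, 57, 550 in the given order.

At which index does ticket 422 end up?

Insert 820: h=11, slot 11 empty -> index 11.
Insert 779: h=2, slot 2 empty -> index 2.
Insert 133: h=2, h2=6, slot 2 occupied -> index 8.
Insert 422: h=2, h2=7, slot 2 occupied -> index 9.
Insert 57: h=16, slot 16 empty -> index 16.
Insert 550: h=16, h2=7, slot 16 occupied -> index 6.
Table: [., ., 779, ., ., ., 550, ., 133, 422, ., 820, ., ., ., ., 57]

9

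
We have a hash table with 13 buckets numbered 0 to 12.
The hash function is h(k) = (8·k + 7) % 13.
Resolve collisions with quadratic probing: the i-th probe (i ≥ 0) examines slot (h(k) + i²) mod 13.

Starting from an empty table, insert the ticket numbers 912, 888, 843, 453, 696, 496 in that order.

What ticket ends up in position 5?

453

912 hashes to 10; slot 10 is free -> place at 10.
888 hashes to 0; slot 0 is free -> place at 0.
843 hashes to 4; slot 4 is free -> place at 4.
453 hashes to 4; 4 taken -> place at 5.
696 hashes to 11; slot 11 is free -> place at 11.
496 hashes to 10; 10,11 taken -> place at 1.
Table: [888, 496, _, _, 843, 453, _, _, _, _, 912, 696, _]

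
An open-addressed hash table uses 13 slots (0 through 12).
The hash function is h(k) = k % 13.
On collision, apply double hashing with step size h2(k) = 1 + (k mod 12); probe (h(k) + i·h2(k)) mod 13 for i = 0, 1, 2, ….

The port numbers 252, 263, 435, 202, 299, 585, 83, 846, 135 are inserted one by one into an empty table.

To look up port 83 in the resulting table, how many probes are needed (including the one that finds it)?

252: h=5 -> slot 5
263: h=3 -> slot 3
435: h=6 -> slot 6
202: h=7 -> slot 7
299: h=0 -> slot 0
585: h=0, h2=10, probe 0,10 -> slot 10
83: h=5, h2=12, probe 5,4 -> slot 4
846: h=1 -> slot 1
135: h=5, h2=4, probe 5,9 -> slot 9
Table: [299, 846, -, 263, 83, 252, 435, 202, -, 135, 585, -, -]
Lookup 83: h=5, h2=12, probe 5,4 → found at 4.

2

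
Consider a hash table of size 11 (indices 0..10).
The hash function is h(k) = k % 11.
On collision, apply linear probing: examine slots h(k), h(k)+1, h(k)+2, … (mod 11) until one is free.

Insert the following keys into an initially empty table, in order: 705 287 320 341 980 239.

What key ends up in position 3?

320

705 hashes to 1; slot 1 is free => place at 1.
287 hashes to 1; 1 taken => place at 2.
320 hashes to 1; 1,2 taken => place at 3.
341 hashes to 0; slot 0 is free => place at 0.
980 hashes to 1; 1,2,3 taken => place at 4.
239 hashes to 8; slot 8 is free => place at 8.
Table: [341, 705, 287, 320, 980, -, -, -, 239, -, -]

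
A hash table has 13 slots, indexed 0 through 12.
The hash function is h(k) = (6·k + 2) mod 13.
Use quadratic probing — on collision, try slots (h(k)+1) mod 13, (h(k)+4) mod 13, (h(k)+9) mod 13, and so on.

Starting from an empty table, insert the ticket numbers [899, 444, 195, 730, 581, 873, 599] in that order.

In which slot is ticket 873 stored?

10

Insert 899: h=1, slot 1 empty → index 1.
Insert 444: h=1, slot 1 occupied → index 2.
Insert 195: h=2, slot 2 occupied → index 3.
Insert 730: h=1, slots 1,2 occupied → index 5.
Insert 581: h=4, slot 4 empty → index 4.
Insert 873: h=1, slots 1,2,5 occupied → index 10.
Insert 599: h=8, slot 8 empty → index 8.
Table: [., 899, 444, 195, 581, 730, ., ., 599, ., 873, ., .]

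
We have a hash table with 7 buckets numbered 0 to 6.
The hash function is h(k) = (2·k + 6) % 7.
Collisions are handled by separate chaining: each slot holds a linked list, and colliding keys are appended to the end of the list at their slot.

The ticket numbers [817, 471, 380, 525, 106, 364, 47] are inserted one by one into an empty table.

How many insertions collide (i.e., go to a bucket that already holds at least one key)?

3

817 -> bucket 2
471 -> bucket 3
380 -> bucket 3 (collision)
525 -> bucket 6
106 -> bucket 1
364 -> bucket 6 (collision)
47 -> bucket 2 (collision)
Final buckets:
0: —
1: 106
2: 817 -> 47
3: 471 -> 380
4: —
5: —
6: 525 -> 364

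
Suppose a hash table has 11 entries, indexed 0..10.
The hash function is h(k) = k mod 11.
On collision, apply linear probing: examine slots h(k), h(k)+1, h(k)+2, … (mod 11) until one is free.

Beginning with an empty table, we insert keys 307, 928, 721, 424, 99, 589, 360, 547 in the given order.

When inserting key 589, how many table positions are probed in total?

307: h=10 -> slot 10
928: h=4 -> slot 4
721: h=6 -> slot 6
424: h=6, probe 6,7 -> slot 7
99: h=0 -> slot 0
589: h=6, probe 6,7,8 -> slot 8
360: h=8, probe 8,9 -> slot 9
547: h=8, probe 8,9,10,0,1 -> slot 1
Table: [99, 547, -, -, 928, -, 721, 424, 589, 360, 307]

3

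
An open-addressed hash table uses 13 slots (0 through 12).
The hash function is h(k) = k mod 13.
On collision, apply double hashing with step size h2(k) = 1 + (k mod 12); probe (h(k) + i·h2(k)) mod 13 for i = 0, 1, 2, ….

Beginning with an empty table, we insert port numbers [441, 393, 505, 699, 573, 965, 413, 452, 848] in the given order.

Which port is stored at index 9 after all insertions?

965

Insert 441: h=12, slot 12 empty -> index 12.
Insert 393: h=3, slot 3 empty -> index 3.
Insert 505: h=11, slot 11 empty -> index 11.
Insert 699: h=10, slot 10 empty -> index 10.
Insert 573: h=1, slot 1 empty -> index 1.
Insert 965: h=3, h2=6, slot 3 occupied -> index 9.
Insert 413: h=10, h2=6, slots 10,3,9 occupied -> index 2.
Insert 452: h=10, h2=9, slot 10 occupied -> index 6.
Insert 848: h=3, h2=9, slots 3,12 occupied -> index 8.
Table: [∅, 573, 413, 393, ∅, ∅, 452, ∅, 848, 965, 699, 505, 441]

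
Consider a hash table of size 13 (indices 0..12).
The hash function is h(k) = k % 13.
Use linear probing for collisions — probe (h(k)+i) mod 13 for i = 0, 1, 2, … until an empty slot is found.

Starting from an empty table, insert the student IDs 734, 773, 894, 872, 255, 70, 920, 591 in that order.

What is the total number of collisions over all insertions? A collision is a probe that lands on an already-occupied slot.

5

734: h=6 => slot 6
773: h=6, probe 6,7 => slot 7
894: h=10 => slot 10
872: h=1 => slot 1
255: h=8 => slot 8
70: h=5 => slot 5
920: h=10, probe 10,11 => slot 11
591: h=6, probe 6,7,8,9 => slot 9
Table: [_, 872, _, _, _, 70, 734, 773, 255, 591, 894, 920, _]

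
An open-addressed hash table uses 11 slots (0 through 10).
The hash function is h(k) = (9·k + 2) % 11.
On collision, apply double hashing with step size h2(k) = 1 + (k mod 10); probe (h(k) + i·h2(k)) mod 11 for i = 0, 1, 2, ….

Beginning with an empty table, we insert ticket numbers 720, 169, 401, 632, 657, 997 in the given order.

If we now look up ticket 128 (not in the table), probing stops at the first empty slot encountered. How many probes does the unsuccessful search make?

Insert 720: h=3, slot 3 empty -> index 3.
Insert 169: h=5, slot 5 empty -> index 5.
Insert 401: h=3, h2=2, slots 3,5 occupied -> index 7.
Insert 632: h=3, h2=3, slot 3 occupied -> index 6.
Insert 657: h=8, slot 8 empty -> index 8.
Insert 997: h=10, slot 10 empty -> index 10.
Table: [_, _, _, 720, _, 169, 632, 401, 657, _, 997]
Lookup 128: h=10, h2=9, probe 10,8,6,4 → slot 4 empty, not found.

4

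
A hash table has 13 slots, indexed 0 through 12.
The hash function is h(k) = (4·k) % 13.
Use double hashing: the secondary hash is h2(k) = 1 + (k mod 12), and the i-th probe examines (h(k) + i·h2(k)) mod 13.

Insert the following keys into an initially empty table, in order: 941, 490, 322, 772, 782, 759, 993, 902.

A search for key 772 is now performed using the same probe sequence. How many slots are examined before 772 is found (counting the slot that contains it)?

941: h=7 → slot 7
490: h=10 → slot 10
322: h=1 → slot 1
772: h=7, h2=5, probe 7,12 → slot 12
782: h=8 → slot 8
759: h=7, h2=4, probe 7,11 → slot 11
993: h=7, h2=10, probe 7,4 → slot 4
902: h=7, h2=3, probe 7,10,0 → slot 0
Table: [902, 322, ., ., 993, ., ., 941, 782, ., 490, 759, 772]
Lookup 772: h=7, h2=5, probe 7,12 → found at 12.

2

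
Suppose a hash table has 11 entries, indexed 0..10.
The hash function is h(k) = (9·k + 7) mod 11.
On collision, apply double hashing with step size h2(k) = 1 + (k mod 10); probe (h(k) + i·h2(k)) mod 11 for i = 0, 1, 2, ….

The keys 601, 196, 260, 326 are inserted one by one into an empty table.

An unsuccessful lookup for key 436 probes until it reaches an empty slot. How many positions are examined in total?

4

Insert 601: h=4, slot 4 empty -> index 4.
Insert 196: h=0, slot 0 empty -> index 0.
Insert 260: h=4, h2=1, slot 4 occupied -> index 5.
Insert 326: h=4, h2=7, slots 4,0 occupied -> index 7.
Table: [196, -, -, -, 601, 260, -, 326, -, -, -]
Lookup 436: h=4, h2=7, probe 4,0,7,3 → slot 3 empty, not found.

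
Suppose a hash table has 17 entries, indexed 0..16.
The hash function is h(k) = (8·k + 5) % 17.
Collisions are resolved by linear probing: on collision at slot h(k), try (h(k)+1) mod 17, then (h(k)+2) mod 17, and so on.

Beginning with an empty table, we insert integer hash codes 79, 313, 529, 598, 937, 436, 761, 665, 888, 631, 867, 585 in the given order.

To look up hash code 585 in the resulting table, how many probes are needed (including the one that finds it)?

5

79: h=8 → slot 8
313: h=10 → slot 10
529: h=4 → slot 4
598: h=12 → slot 12
937: h=4, probe 4,5 → slot 5
436: h=8, probe 8,9 → slot 9
761: h=7 → slot 7
665: h=4, probe 4,5,6 → slot 6
888: h=3 → slot 3
631: h=4, probe 4,5,6,7,8,9,10,11 → slot 11
867: h=5, probe 5,6,7,8,9,10,11,12,13 → slot 13
585: h=10, probe 10,11,12,13,14 → slot 14
Table: [_, _, _, 888, 529, 937, 665, 761, 79, 436, 313, 631, 598, 867, 585, _, _]
Lookup 585: h=10, probe 10,11,12,13,14 → found at 14.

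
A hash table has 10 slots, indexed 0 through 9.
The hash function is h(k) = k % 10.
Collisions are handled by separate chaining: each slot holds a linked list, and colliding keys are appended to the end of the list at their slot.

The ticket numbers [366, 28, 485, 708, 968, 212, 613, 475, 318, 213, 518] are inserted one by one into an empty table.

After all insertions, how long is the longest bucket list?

5

Insert 366: h=6, bucket 6 empty -> new chain.
Insert 28: h=8, bucket 8 empty -> new chain.
Insert 485: h=5, bucket 5 empty -> new chain.
Insert 708: h=8, bucket 8 nonempty -> append to chain.
Insert 968: h=8, bucket 8 nonempty -> append to chain.
Insert 212: h=2, bucket 2 empty -> new chain.
Insert 613: h=3, bucket 3 empty -> new chain.
Insert 475: h=5, bucket 5 nonempty -> append to chain.
Insert 318: h=8, bucket 8 nonempty -> append to chain.
Insert 213: h=3, bucket 3 nonempty -> append to chain.
Insert 518: h=8, bucket 8 nonempty -> append to chain.
Final buckets:
0: —
1: —
2: 212
3: 613 -> 213
4: —
5: 485 -> 475
6: 366
7: —
8: 28 -> 708 -> 968 -> 318 -> 518
9: —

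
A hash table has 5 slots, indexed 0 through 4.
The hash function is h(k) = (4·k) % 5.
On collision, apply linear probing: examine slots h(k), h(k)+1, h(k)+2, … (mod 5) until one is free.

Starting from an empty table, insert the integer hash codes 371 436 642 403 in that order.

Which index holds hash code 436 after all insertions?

0

371 hashes to 4; slot 4 is free -> place at 4.
436 hashes to 4; 4 taken -> place at 0.
642 hashes to 3; slot 3 is free -> place at 3.
403 hashes to 2; slot 2 is free -> place at 2.
Table: [436, —, 403, 642, 371]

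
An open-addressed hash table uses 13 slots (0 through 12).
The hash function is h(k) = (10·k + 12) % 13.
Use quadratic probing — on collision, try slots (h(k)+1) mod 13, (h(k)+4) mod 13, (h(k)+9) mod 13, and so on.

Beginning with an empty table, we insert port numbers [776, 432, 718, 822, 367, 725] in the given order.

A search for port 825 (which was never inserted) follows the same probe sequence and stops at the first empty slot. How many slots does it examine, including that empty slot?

776 hashes to 11; slot 11 is free -> place at 11.
432 hashes to 3; slot 3 is free -> place at 3.
718 hashes to 3; 3 taken -> place at 4.
822 hashes to 3; 3,4 taken -> place at 7.
367 hashes to 3; 3,4,7 taken -> place at 12.
725 hashes to 8; slot 8 is free -> place at 8.
Table: [∅, ∅, ∅, 432, 718, ∅, ∅, 822, 725, ∅, ∅, 776, 367]
Lookup 825: h=7, probe 7,8,11,3,10 → slot 10 empty, not found.

5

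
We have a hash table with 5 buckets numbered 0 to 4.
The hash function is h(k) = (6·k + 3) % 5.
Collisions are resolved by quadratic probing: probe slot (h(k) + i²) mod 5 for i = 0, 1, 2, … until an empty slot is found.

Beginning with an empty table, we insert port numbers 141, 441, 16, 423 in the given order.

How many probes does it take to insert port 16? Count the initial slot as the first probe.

3

141 hashes to 4; slot 4 is free → place at 4.
441 hashes to 4; 4 taken → place at 0.
16 hashes to 4; 4,0 taken → place at 3.
423 hashes to 1; slot 1 is free → place at 1.
Table: [441, 423, ∅, 16, 141]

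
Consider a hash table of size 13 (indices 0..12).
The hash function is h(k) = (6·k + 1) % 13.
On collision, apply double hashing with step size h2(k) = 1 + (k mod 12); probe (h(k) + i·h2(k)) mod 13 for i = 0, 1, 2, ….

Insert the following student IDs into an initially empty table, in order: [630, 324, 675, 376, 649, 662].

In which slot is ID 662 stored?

630: h=11 → slot 11
324: h=8 → slot 8
675: h=8, h2=4, probe 8,12 → slot 12
376: h=8, h2=5, probe 8,0 → slot 0
649: h=8, h2=2, probe 8,10 → slot 10
662: h=8, h2=3, probe 8,11,1 → slot 1
Table: [376, 662, _, _, _, _, _, _, 324, _, 649, 630, 675]

1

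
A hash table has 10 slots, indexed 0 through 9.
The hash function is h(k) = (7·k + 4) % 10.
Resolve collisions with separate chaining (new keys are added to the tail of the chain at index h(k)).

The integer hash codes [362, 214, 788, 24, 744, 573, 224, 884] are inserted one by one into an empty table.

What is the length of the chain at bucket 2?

5

Insert 362: h=8, bucket 8 empty -> new chain.
Insert 214: h=2, bucket 2 empty -> new chain.
Insert 788: h=0, bucket 0 empty -> new chain.
Insert 24: h=2, bucket 2 nonempty -> append to chain.
Insert 744: h=2, bucket 2 nonempty -> append to chain.
Insert 573: h=5, bucket 5 empty -> new chain.
Insert 224: h=2, bucket 2 nonempty -> append to chain.
Insert 884: h=2, bucket 2 nonempty -> append to chain.
Final buckets:
0: 788
1: —
2: 214 -> 24 -> 744 -> 224 -> 884
3: —
4: —
5: 573
6: —
7: —
8: 362
9: —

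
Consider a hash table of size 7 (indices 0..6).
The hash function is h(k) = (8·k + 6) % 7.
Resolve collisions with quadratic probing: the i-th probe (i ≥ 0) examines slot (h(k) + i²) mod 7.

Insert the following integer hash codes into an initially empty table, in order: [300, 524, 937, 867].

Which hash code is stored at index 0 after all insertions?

867

Insert 300: h=5, slot 5 empty → index 5.
Insert 524: h=5, slot 5 occupied → index 6.
Insert 937: h=5, slots 5,6 occupied → index 2.
Insert 867: h=5, slots 5,6,2 occupied → index 0.
Table: [867, —, 937, —, —, 300, 524]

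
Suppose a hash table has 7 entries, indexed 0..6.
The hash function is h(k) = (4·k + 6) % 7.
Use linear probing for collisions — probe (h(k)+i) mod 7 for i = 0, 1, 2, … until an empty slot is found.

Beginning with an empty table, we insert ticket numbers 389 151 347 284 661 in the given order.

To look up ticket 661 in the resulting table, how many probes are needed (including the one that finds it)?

2

Insert 389: h=1, slot 1 empty -> index 1.
Insert 151: h=1, slot 1 occupied -> index 2.
Insert 347: h=1, slots 1,2 occupied -> index 3.
Insert 284: h=1, slots 1,2,3 occupied -> index 4.
Insert 661: h=4, slot 4 occupied -> index 5.
Table: [-, 389, 151, 347, 284, 661, -]
Lookup 661: h=4, probe 4,5 → found at 5.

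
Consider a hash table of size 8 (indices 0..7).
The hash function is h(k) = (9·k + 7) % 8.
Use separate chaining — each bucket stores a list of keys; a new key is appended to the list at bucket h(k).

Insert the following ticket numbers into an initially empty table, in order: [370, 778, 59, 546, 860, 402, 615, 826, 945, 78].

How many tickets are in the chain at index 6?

1

Insert 370: h=1, bucket 1 empty → new chain.
Insert 778: h=1, bucket 1 nonempty → append to chain.
Insert 59: h=2, bucket 2 empty → new chain.
Insert 546: h=1, bucket 1 nonempty → append to chain.
Insert 860: h=3, bucket 3 empty → new chain.
Insert 402: h=1, bucket 1 nonempty → append to chain.
Insert 615: h=6, bucket 6 empty → new chain.
Insert 826: h=1, bucket 1 nonempty → append to chain.
Insert 945: h=0, bucket 0 empty → new chain.
Insert 78: h=5, bucket 5 empty → new chain.
Final buckets:
0: 945
1: 370 -> 778 -> 546 -> 402 -> 826
2: 59
3: 860
4: .
5: 78
6: 615
7: .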